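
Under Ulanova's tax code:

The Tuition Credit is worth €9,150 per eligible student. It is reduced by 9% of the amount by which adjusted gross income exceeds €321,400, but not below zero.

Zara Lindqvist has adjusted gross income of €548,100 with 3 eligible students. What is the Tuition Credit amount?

€7,047

Tuition Credit: base = 3 × €9,150 = €27,450. 9% of the €226,700 excess over €321,400 is €20,403; credit = €27,450 − €20,403 = €7,047.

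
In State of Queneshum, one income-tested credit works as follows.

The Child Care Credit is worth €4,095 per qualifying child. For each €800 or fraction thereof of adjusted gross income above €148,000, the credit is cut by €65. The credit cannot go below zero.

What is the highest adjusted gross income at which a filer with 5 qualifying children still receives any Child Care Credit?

Full credit = 5 × €4,095 = €20,475.
After 314 increments the reduction is 314 × €65 = €20,410, leaving €65; one more increment wipes it out. Increment 314 ends at excess 314 × €800 = €251,200, so the highest qualifying income is €148,000 + €251,200 = €399,200.

€399,200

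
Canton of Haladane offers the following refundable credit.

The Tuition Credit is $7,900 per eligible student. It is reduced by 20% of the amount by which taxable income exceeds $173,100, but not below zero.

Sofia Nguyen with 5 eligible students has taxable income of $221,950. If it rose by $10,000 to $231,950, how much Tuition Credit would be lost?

At $221,950 — base = 5 × $7,900 = $39,500. 20% of the $48,850 excess over $173,100 is $9,770; credit = $39,500 − $9,770 = $29,730.
At $231,950 — base = 5 × $7,900 = $39,500. 20% of the $58,850 excess over $173,100 is $11,770; credit = $39,500 − $11,770 = $27,730.
Lost: $29,730 − $27,730 = $2,000.

$2,000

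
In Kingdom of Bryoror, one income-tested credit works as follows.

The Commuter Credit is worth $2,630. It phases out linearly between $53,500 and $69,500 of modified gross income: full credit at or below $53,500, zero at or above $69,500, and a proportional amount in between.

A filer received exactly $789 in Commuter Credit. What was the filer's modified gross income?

$789 is 789/2,630 of the full $2,630, so 1,841/2,630 of the $16,000 range has been used: income = $53,500 + $16,000 × 1,841/2,630 = $64,700.

$64,700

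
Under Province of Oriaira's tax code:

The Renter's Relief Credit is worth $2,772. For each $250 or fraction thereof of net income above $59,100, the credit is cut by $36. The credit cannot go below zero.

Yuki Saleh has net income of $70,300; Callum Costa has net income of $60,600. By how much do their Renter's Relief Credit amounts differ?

Yuki ($70,300): Renter's Relief Credit: income exceeds $59,100 by $11,200, which is 45 full-or-partial $250 increments; reduction = 45 × $36 = $1,620, leaving $1,152.
Callum ($60,600): Renter's Relief Credit: income exceeds $59,100 by $1,500, which is 6 full-or-partial $250 increments; reduction = 6 × $36 = $216, leaving $2,556.
Difference: |$1,152 − $2,556| = $1,404.

$1,404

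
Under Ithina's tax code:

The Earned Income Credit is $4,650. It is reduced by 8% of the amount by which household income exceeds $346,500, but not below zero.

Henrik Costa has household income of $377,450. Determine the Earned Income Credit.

Earned Income Credit: 8% of the $30,950 excess over $346,500 is $2,476; credit = $4,650 − $2,476 = $2,174.

$2,174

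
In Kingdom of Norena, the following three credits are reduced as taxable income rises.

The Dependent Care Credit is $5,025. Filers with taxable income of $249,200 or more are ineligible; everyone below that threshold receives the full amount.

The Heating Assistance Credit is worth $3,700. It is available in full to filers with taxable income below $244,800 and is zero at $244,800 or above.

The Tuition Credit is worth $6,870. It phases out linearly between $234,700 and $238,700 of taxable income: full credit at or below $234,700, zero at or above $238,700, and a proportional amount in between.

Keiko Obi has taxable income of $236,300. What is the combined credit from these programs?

$12,847

Dependent Care Credit: $236,300 is below the $249,200 cutoff, so the full $5,025 applies.
Heating Assistance Credit: $236,300 is below the $244,800 cutoff, so the full $3,700 applies.
Tuition Credit: $236,300 is $1,600 into a $4,000 phase-out range, leaving 2,400/4,000 of the credit: $6,870 × 2,400/4,000 = $4,122.
Total: $5,025 + $3,700 + $4,122 = $12,847.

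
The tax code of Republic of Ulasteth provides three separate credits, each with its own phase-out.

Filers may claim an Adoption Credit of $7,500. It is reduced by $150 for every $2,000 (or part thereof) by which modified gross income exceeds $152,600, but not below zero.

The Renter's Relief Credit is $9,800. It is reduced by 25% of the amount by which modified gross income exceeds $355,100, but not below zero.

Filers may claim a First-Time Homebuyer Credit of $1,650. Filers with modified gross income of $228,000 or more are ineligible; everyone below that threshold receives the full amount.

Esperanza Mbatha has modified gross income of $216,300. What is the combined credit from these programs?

Adoption Credit: income exceeds $152,600 by $63,700, which is 32 full-or-partial $2,000 increments; reduction = 32 × $150 = $4,800, leaving $2,700.
Renter's Relief Credit: $216,300 is at or below the $355,100 threshold, so the full $9,800 applies.
First-Time Homebuyer Credit: $216,300 is below the $228,000 cutoff, so the full $1,650 applies.
Total: $2,700 + $9,800 + $1,650 = $14,150.

$14,150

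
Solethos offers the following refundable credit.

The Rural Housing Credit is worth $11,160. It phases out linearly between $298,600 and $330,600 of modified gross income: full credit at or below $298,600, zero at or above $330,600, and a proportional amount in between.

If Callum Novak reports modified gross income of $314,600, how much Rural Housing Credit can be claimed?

$5,580

Rural Housing Credit: $314,600 is $16,000 into a $32,000 phase-out range, leaving 16,000/32,000 of the credit: $11,160 × 16,000/32,000 = $5,580.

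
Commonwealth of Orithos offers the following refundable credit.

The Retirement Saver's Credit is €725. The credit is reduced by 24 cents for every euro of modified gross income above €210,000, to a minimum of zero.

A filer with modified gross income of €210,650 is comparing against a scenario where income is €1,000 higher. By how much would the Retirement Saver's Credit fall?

€240

At €210,650 — 24% of the €650 excess over €210,000 is €156; credit = €725 − €156 = €569.
At €211,650 — 24% of the €1,650 excess over €210,000 is €396; credit = €725 − €396 = €329.
Lost: €569 − €329 = €240.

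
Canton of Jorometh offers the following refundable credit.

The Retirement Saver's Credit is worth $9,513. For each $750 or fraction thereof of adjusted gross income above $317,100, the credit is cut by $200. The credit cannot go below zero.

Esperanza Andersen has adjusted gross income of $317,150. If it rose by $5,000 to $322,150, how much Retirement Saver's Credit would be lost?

$1,200

At $317,150 — income exceeds $317,100 by $50, which is 1 full-or-partial $750 increment; reduction = 1 × $200 = $200, leaving $9,313.
At $322,150 — income exceeds $317,100 by $5,050, which is 7 full-or-partial $750 increments; reduction = 7 × $200 = $1,400, leaving $8,113.
Lost: $9,313 − $8,113 = $1,200.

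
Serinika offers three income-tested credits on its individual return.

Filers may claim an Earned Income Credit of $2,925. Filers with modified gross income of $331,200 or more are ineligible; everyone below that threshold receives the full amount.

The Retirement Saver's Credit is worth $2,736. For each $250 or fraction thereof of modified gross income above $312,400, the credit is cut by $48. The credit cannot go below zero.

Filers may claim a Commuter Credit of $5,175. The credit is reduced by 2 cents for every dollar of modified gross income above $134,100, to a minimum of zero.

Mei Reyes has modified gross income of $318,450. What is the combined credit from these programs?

Earned Income Credit: $318,450 is below the $331,200 cutoff, so the full $2,925 applies.
Retirement Saver's Credit: income exceeds $312,400 by $6,050, which is 25 full-or-partial $250 increments; reduction = 25 × $48 = $1,200, leaving $1,536.
Commuter Credit: 2% of the $184,350 excess over $134,100 is $3,687; credit = $5,175 − $3,687 = $1,488.
Total: $2,925 + $1,536 + $1,488 = $5,949.

$5,949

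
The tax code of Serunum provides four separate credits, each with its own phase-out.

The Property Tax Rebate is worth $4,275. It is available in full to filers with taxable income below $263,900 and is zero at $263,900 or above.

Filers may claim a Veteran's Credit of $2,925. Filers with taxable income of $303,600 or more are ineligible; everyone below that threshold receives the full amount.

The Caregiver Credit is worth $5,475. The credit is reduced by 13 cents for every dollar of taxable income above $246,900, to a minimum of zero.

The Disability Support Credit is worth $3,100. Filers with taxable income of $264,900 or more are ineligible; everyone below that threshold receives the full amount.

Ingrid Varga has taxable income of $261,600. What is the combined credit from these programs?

$13,864

Property Tax Rebate: $261,600 is below the $263,900 cutoff, so the full $4,275 applies.
Veteran's Credit: $261,600 is below the $303,600 cutoff, so the full $2,925 applies.
Caregiver Credit: 13% of the $14,700 excess over $246,900 is $1,911; credit = $5,475 − $1,911 = $3,564.
Disability Support Credit: $261,600 is below the $264,900 cutoff, so the full $3,100 applies.
Total: $4,275 + $2,925 + $3,564 + $3,100 = $13,864.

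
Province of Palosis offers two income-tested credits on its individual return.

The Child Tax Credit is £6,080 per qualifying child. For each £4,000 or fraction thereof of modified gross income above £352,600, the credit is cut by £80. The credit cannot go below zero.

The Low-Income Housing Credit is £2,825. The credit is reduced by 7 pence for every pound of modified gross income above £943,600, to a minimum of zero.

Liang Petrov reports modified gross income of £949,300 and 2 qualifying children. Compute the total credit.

Child Tax Credit: base = 2 × £6,080 = £12,160. income exceeds £352,600 by £596,700, which is 150 full-or-partial £4,000 increments; reduction = 150 × £80 = £12,000, leaving £160.
Low-Income Housing Credit: 7% of the £5,700 excess over £943,600 is £399; credit = £2,825 − £399 = £2,426.
Total: £160 + £2,426 = £2,586.

£2,586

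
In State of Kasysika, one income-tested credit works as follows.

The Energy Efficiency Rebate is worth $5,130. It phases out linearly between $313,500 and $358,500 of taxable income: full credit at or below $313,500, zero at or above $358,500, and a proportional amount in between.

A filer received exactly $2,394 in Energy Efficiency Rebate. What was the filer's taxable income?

$337,500

$2,394 is 2,394/5,130 of the full $5,130, so 2,736/5,130 of the $45,000 range has been used: income = $313,500 + $45,000 × 2,736/5,130 = $337,500.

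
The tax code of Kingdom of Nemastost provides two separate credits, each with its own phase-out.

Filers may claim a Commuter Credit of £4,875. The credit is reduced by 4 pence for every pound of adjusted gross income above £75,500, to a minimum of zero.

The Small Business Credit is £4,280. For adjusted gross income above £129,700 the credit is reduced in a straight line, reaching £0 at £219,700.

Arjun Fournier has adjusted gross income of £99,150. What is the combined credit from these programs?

Commuter Credit: 4% of the £23,650 excess over £75,500 is £946; credit = £4,875 − £946 = £3,929.
Small Business Credit: £99,150 is at or below the £129,700 threshold, so the full £4,280 applies.
Total: £3,929 + £4,280 = £8,209.

£8,209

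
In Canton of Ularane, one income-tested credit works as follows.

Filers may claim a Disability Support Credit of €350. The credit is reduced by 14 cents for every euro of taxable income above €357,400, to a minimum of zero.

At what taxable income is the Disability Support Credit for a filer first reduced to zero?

€359,900

The credit falls by 14% of each euro above €357,400, so it reaches zero when the excess is €350 / 14% = €2,500: income = €357,400 + €2,500 = €359,900.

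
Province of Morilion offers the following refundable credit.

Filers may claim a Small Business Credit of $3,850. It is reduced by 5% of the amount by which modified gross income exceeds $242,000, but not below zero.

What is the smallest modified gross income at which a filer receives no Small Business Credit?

The credit falls by 5% of each dollar above $242,000, so it reaches zero when the excess is $3,850 / 5% = $77,000: income = $242,000 + $77,000 = $319,000.

$319,000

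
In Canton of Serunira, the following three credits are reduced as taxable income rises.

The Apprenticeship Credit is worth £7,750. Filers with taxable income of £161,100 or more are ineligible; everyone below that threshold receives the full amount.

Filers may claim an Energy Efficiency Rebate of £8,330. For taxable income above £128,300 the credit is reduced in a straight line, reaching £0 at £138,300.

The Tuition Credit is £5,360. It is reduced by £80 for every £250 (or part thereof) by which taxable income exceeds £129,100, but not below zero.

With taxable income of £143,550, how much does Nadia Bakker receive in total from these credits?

£8,470

Apprenticeship Credit: £143,550 is below the £161,100 cutoff, so the full £7,750 applies.
Energy Efficiency Rebate: £143,550 is at or above £138,300, so the credit is £0.
Tuition Credit: income exceeds £129,100 by £14,450, which is 58 full-or-partial £250 increments; reduction = 58 × £80 = £4,640, leaving £720.
Total: £7,750 + £0 + £720 = £8,470.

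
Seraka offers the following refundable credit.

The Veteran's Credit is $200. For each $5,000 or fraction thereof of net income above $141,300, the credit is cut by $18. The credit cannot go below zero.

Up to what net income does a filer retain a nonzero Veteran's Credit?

After 11 increments the reduction is 11 × $18 = $198, leaving $2; one more increment wipes it out. Increment 11 ends at excess 11 × $5,000 = $55,000, so the highest qualifying income is $141,300 + $55,000 = $196,300.

$196,300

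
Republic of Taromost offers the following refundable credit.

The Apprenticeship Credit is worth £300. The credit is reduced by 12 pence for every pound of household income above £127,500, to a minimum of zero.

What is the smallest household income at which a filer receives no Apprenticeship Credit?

£130,000

The credit falls by 12% of each pound above £127,500, so it reaches zero when the excess is £300 / 12% = £2,500: income = £127,500 + £2,500 = £130,000.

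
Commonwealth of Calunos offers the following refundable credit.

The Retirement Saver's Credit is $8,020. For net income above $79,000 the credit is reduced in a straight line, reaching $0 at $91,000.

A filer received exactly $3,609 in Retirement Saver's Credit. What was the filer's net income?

$85,600

$3,609 is 3,609/8,020 of the full $8,020, so 4,411/8,020 of the $12,000 range has been used: income = $79,000 + $12,000 × 4,411/8,020 = $85,600.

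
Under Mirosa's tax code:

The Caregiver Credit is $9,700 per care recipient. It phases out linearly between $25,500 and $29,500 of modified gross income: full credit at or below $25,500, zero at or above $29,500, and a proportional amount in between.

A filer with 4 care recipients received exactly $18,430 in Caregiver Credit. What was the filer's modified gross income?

Full credit = 4 × $9,700 = $38,800.
$18,430 is 18,430/38,800 of the full $38,800, so 20,370/38,800 of the $4,000 range has been used: income = $25,500 + $4,000 × 20,370/38,800 = $27,600.

$27,600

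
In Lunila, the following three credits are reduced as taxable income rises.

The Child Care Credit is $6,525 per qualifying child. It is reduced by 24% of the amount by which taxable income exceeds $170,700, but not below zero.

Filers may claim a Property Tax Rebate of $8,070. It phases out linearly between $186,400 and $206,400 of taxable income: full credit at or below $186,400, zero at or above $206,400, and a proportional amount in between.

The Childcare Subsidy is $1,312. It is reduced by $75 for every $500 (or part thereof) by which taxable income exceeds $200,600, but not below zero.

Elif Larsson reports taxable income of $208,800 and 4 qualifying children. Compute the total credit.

$16,993

Child Care Credit: base = 4 × $6,525 = $26,100. 24% of the $38,100 excess over $170,700 is $9,144; credit = $26,100 − $9,144 = $16,956.
Property Tax Rebate: $208,800 is at or above $206,400, so the credit is $0.
Childcare Subsidy: income exceeds $200,600 by $8,200, which is 17 full-or-partial $500 increments; reduction = 17 × $75 = $1,275, leaving $37.
Total: $16,956 + $0 + $37 = $16,993.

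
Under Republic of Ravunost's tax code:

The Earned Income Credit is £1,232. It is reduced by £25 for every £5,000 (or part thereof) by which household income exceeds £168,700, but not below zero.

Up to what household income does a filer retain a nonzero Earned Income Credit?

After 49 increments the reduction is 49 × £25 = £1,225, leaving £7; one more increment wipes it out. Increment 49 ends at excess 49 × £5,000 = £245,000, so the highest qualifying income is £168,700 + £245,000 = £413,700.

£413,700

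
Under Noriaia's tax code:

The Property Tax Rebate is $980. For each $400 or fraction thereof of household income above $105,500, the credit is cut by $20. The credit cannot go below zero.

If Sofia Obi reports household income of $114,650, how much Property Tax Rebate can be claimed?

Property Tax Rebate: income exceeds $105,500 by $9,150, which is 23 full-or-partial $400 increments; reduction = 23 × $20 = $460, leaving $520.

$520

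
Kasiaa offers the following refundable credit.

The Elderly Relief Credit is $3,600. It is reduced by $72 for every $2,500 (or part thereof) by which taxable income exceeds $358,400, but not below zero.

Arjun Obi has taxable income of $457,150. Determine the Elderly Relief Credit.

Elderly Relief Credit: income exceeds $358,400 by $98,750, which is 40 full-or-partial $2,500 increments; reduction = 40 × $72 = $2,880, leaving $720.

$720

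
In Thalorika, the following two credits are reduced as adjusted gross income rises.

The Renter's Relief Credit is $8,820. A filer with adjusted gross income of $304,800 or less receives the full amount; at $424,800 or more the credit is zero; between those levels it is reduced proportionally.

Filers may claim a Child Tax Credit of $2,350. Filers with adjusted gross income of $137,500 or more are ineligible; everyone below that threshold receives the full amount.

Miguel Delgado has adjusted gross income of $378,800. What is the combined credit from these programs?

$3,381

Renter's Relief Credit: $378,800 is $74,000 into a $120,000 phase-out range, leaving 46,000/120,000 of the credit: $8,820 × 46,000/120,000 = $3,381.
Child Tax Credit: $378,800 meets or exceeds the $137,500 cutoff, so the credit is $0.
Total: $3,381 + $0 = $3,381.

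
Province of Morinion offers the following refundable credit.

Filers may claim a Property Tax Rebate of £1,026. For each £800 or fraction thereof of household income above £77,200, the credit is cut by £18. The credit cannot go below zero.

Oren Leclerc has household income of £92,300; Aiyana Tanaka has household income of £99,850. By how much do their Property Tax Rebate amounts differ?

£180

Oren (£92,300): Property Tax Rebate: income exceeds £77,200 by £15,100, which is 19 full-or-partial £800 increments; reduction = 19 × £18 = £342, leaving £684.
Aiyana (£99,850): Property Tax Rebate: income exceeds £77,200 by £22,650, which is 29 full-or-partial £800 increments; reduction = 29 × £18 = £522, leaving £504.
Difference: |£684 − £504| = £180.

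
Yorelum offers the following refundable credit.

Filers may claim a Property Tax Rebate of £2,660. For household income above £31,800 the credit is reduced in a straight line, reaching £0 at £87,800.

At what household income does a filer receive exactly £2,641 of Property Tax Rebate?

£32,200

£2,641 is 2,641/2,660 of the full £2,660, so 19/2,660 of the £56,000 range has been used: income = £31,800 + £56,000 × 19/2,660 = £32,200.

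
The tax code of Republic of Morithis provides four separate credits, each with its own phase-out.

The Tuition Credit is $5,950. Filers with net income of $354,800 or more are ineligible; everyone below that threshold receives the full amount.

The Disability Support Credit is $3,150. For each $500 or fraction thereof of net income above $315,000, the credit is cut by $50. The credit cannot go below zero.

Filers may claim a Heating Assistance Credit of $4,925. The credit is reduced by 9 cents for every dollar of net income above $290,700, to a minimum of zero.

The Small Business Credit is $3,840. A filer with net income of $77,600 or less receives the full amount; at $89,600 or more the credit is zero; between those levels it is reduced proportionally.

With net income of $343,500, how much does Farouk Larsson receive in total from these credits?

Tuition Credit: $343,500 is below the $354,800 cutoff, so the full $5,950 applies.
Disability Support Credit: income exceeds $315,000 by $28,500, which is 57 full-or-partial $500 increments; reduction = 57 × $50 = $2,850, leaving $300.
Heating Assistance Credit: 9% of the $52,800 excess over $290,700 is $4,752; credit = $4,925 − $4,752 = $173.
Small Business Credit: $343,500 is at or above $89,600, so the credit is $0.
Total: $5,950 + $300 + $173 + $0 = $6,423.

$6,423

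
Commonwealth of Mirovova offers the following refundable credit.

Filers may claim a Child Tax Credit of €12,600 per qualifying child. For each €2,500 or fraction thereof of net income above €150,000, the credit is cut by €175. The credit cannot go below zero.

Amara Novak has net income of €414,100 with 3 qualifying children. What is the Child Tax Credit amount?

€19,250

Child Tax Credit: base = 3 × €12,600 = €37,800. income exceeds €150,000 by €264,100, which is 106 full-or-partial €2,500 increments; reduction = 106 × €175 = €18,550, leaving €19,250.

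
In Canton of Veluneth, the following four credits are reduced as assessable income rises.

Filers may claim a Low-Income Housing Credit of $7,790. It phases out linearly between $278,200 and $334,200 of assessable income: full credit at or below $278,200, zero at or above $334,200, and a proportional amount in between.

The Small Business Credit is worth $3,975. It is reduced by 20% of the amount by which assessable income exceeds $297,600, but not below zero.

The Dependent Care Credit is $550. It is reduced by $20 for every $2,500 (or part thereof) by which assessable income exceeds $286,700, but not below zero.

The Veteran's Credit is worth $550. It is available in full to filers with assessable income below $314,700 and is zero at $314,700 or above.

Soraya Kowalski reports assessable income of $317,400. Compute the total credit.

Low-Income Housing Credit: $317,400 is $39,200 into a $56,000 phase-out range, leaving 16,800/56,000 of the credit: $7,790 × 16,800/56,000 = $2,337.
Small Business Credit: 20% of the $19,800 excess over $297,600 is $3,960; credit = $3,975 − $3,960 = $15.
Dependent Care Credit: income exceeds $286,700 by $30,700, which is 13 full-or-partial $2,500 increments; reduction = 13 × $20 = $260, leaving $290.
Veteran's Credit: $317,400 meets or exceeds the $314,700 cutoff, so the credit is $0.
Total: $2,337 + $15 + $290 + $0 = $2,642.

$2,642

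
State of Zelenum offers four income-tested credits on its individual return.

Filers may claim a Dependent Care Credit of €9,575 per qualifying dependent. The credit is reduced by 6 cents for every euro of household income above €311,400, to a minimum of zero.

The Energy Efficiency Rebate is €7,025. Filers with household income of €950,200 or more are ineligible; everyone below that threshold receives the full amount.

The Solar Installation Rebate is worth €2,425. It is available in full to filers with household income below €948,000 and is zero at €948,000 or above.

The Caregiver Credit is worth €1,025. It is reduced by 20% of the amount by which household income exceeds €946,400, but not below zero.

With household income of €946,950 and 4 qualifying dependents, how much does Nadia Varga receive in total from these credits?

Dependent Care Credit: base = 4 × €9,575 = €38,300. 6% of the €635,550 excess over €311,400 is €38,133; credit = €38,300 − €38,133 = €167.
Energy Efficiency Rebate: €946,950 is below the €950,200 cutoff, so the full €7,025 applies.
Solar Installation Rebate: €946,950 is below the €948,000 cutoff, so the full €2,425 applies.
Caregiver Credit: 20% of the €550 excess over €946,400 is €110; credit = €1,025 − €110 = €915.
Total: €167 + €7,025 + €2,425 + €915 = €10,532.

€10,532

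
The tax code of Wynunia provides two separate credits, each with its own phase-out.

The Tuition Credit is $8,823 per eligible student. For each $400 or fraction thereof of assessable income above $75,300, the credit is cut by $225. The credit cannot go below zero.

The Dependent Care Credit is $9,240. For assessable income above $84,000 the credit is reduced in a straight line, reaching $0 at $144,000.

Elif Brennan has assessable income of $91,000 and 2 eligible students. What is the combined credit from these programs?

$16,808

Tuition Credit: base = 2 × $8,823 = $17,646. income exceeds $75,300 by $15,700, which is 40 full-or-partial $400 increments; reduction = 40 × $225 = $9,000, leaving $8,646.
Dependent Care Credit: $91,000 is $7,000 into a $60,000 phase-out range, leaving 53,000/60,000 of the credit: $9,240 × 53,000/60,000 = $8,162.
Total: $8,646 + $8,162 = $16,808.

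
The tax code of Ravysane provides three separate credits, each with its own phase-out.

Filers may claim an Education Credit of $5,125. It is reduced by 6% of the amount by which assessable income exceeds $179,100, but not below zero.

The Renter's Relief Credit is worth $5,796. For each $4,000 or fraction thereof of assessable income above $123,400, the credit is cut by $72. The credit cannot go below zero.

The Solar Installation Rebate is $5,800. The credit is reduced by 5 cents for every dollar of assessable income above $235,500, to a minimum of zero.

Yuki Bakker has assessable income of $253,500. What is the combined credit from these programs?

$8,981

Education Credit: 6% of the $74,400 excess over $179,100 is $4,464; credit = $5,125 − $4,464 = $661.
Renter's Relief Credit: income exceeds $123,400 by $130,100, which is 33 full-or-partial $4,000 increments; reduction = 33 × $72 = $2,376, leaving $3,420.
Solar Installation Rebate: 5% of the $18,000 excess over $235,500 is $900; credit = $5,800 − $900 = $4,900.
Total: $661 + $3,420 + $4,900 = $8,981.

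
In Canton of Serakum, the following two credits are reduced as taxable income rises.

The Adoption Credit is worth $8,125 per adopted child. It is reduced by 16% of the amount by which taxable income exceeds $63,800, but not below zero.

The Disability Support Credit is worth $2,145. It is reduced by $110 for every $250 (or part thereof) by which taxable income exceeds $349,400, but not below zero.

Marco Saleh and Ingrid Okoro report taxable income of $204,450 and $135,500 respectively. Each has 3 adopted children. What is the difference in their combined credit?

Marco ($204,450): Adoption Credit: base = 3 × $8,125 = $24,375. 16% of the $140,650 excess over $63,800 is $22,504; credit = $24,375 − $22,504 = $1,871. Disability Support Credit: $204,450 is at or below the $349,400 threshold, so the full $2,145 applies. total $1,871 + $2,145 = $4,016
Ingrid ($135,500): Adoption Credit: base = 3 × $8,125 = $24,375. 16% of the $71,700 excess over $63,800 is $11,472; credit = $24,375 − $11,472 = $12,903. Disability Support Credit: $135,500 is at or below the $349,400 threshold, so the full $2,145 applies. total $12,903 + $2,145 = $15,048
Difference: |$4,016 − $15,048| = $11,032.

$11,032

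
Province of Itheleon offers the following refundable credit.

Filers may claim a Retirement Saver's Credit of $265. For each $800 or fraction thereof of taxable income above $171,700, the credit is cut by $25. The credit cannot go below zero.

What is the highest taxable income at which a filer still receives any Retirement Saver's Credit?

After 10 increments the reduction is 10 × $25 = $250, leaving $15; one more increment wipes it out. Increment 10 ends at excess 10 × $800 = $8,000, so the highest qualifying income is $171,700 + $8,000 = $179,700.

$179,700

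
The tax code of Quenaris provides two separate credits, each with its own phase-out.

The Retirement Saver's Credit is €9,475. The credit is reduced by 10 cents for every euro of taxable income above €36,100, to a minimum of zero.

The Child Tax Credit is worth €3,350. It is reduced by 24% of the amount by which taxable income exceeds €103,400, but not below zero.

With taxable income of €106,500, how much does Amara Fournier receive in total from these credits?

€5,041

Retirement Saver's Credit: 10% of the €70,400 excess over €36,100 is €7,040; credit = €9,475 − €7,040 = €2,435.
Child Tax Credit: 24% of the €3,100 excess over €103,400 is €744; credit = €3,350 − €744 = €2,606.
Total: €2,435 + €2,606 = €5,041.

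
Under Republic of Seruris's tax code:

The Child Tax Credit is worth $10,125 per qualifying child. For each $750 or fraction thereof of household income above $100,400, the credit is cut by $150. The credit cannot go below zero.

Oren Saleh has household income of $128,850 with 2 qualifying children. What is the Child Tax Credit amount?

$14,550

Child Tax Credit: base = 2 × $10,125 = $20,250. income exceeds $100,400 by $28,450, which is 38 full-or-partial $750 increments; reduction = 38 × $150 = $5,700, leaving $14,550.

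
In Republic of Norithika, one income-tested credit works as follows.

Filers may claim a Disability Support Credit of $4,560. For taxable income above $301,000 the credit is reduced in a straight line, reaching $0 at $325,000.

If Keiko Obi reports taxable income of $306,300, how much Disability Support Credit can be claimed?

Disability Support Credit: $306,300 is $5,300 into a $24,000 phase-out range, leaving 18,700/24,000 of the credit: $4,560 × 18,700/24,000 = $3,553.

$3,553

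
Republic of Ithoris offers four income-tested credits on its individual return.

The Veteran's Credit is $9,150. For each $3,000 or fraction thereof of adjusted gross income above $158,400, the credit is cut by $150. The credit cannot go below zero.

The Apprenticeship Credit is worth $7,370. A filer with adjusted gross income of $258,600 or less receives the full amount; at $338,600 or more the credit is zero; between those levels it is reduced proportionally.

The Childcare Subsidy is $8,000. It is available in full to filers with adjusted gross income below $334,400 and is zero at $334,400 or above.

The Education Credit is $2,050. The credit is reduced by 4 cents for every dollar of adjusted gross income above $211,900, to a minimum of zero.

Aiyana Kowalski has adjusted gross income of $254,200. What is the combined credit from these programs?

Veteran's Credit: income exceeds $158,400 by $95,800, which is 32 full-or-partial $3,000 increments; reduction = 32 × $150 = $4,800, leaving $4,350.
Apprenticeship Credit: $254,200 is at or below the $258,600 threshold, so the full $7,370 applies.
Childcare Subsidy: $254,200 is below the $334,400 cutoff, so the full $8,000 applies.
Education Credit: 4% of the $42,300 excess over $211,900 is $1,692; credit = $2,050 − $1,692 = $358.
Total: $4,350 + $7,370 + $8,000 + $358 = $20,078.

$20,078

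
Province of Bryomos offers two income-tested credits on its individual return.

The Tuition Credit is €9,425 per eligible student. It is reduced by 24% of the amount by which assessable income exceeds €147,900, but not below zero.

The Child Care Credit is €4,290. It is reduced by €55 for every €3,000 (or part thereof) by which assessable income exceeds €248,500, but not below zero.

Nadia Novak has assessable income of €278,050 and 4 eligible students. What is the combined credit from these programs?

Tuition Credit: base = 4 × €9,425 = €37,700. 24% of the €130,150 excess over €147,900 is €31,236; credit = €37,700 − €31,236 = €6,464.
Child Care Credit: income exceeds €248,500 by €29,550, which is 10 full-or-partial €3,000 increments; reduction = 10 × €55 = €550, leaving €3,740.
Total: €6,464 + €3,740 = €10,204.

€10,204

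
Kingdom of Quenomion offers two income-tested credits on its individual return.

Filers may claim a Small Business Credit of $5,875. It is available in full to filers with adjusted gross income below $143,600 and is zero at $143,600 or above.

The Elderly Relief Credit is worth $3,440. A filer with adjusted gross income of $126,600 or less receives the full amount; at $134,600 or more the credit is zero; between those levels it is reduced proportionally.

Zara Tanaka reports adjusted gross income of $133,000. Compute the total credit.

Small Business Credit: $133,000 is below the $143,600 cutoff, so the full $5,875 applies.
Elderly Relief Credit: $133,000 is $6,400 into a $8,000 phase-out range, leaving 1,600/8,000 of the credit: $3,440 × 1,600/8,000 = $688.
Total: $5,875 + $688 = $6,563.

$6,563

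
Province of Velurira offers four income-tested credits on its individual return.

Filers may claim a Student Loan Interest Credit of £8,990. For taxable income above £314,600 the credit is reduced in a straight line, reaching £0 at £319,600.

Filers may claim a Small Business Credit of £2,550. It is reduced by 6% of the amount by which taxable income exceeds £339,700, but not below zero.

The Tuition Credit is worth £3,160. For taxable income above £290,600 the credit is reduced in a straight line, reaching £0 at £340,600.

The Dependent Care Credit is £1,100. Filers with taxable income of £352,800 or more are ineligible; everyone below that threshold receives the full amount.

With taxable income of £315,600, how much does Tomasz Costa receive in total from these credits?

Student Loan Interest Credit: £315,600 is £1,000 into a £5,000 phase-out range, leaving 4,000/5,000 of the credit: £8,990 × 4,000/5,000 = £7,192.
Small Business Credit: £315,600 is at or below the £339,700 threshold, so the full £2,550 applies.
Tuition Credit: £315,600 is £25,000 into a £50,000 phase-out range, leaving 25,000/50,000 of the credit: £3,160 × 25,000/50,000 = £1,580.
Dependent Care Credit: £315,600 is below the £352,800 cutoff, so the full £1,100 applies.
Total: £7,192 + £2,550 + £1,580 + £1,100 = £12,422.

£12,422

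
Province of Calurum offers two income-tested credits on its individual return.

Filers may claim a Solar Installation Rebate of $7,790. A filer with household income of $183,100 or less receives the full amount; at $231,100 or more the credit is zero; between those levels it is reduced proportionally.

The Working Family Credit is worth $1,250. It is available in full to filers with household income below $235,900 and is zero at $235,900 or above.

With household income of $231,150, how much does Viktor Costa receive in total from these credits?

$1,250

Solar Installation Rebate: $231,150 is at or above $231,100, so the credit is $0.
Working Family Credit: $231,150 is below the $235,900 cutoff, so the full $1,250 applies.
Total: $0 + $1,250 = $1,250.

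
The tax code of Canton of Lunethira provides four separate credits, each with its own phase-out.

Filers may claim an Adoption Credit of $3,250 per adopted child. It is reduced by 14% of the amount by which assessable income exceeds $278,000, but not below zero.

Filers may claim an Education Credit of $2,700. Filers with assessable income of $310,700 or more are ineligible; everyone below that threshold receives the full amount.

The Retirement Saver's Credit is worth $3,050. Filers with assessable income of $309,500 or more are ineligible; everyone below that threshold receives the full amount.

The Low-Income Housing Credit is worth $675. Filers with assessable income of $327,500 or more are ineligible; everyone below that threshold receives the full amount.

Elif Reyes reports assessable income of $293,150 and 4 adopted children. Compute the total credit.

Adoption Credit: base = 4 × $3,250 = $13,000. 14% of the $15,150 excess over $278,000 is $2,121; credit = $13,000 − $2,121 = $10,879.
Education Credit: $293,150 is below the $310,700 cutoff, so the full $2,700 applies.
Retirement Saver's Credit: $293,150 is below the $309,500 cutoff, so the full $3,050 applies.
Low-Income Housing Credit: $293,150 is below the $327,500 cutoff, so the full $675 applies.
Total: $10,879 + $2,700 + $3,050 + $675 = $17,304.

$17,304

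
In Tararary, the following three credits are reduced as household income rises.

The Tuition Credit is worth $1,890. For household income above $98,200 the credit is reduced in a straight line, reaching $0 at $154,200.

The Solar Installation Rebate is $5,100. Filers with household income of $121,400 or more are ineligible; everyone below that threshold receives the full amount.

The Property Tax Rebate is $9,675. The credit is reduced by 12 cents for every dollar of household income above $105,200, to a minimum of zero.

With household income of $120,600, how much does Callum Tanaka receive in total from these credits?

Tuition Credit: $120,600 is $22,400 into a $56,000 phase-out range, leaving 33,600/56,000 of the credit: $1,890 × 33,600/56,000 = $1,134.
Solar Installation Rebate: $120,600 is below the $121,400 cutoff, so the full $5,100 applies.
Property Tax Rebate: 12% of the $15,400 excess over $105,200 is $1,848; credit = $9,675 − $1,848 = $7,827.
Total: $1,134 + $5,100 + $7,827 = $14,061.

$14,061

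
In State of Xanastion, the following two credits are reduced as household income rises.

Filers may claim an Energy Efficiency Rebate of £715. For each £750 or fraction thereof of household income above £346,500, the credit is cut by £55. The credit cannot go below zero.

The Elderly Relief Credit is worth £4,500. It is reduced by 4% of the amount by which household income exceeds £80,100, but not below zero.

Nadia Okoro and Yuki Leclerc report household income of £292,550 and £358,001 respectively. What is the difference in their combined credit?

£715

Nadia (£292,550): Energy Efficiency Rebate: £292,550 is at or below the £346,500 threshold, so the full £715 applies. Elderly Relief Credit: 4% of the £212,450 excess over £80,100 is £8,498 ≥ base, so the credit is £0. total £715 + £0 = £715
Yuki (£358,001): Energy Efficiency Rebate: income exceeds £346,500 by £11,501 → 16 increments × £55 = £880 ≥ base, so the credit is £0. Elderly Relief Credit: 4% of the £277,901 excess over £80,100 is £11,116.04 ≥ base, so the credit is £0. total £0 + £0 = £0
Difference: |£715 − £0| = £715.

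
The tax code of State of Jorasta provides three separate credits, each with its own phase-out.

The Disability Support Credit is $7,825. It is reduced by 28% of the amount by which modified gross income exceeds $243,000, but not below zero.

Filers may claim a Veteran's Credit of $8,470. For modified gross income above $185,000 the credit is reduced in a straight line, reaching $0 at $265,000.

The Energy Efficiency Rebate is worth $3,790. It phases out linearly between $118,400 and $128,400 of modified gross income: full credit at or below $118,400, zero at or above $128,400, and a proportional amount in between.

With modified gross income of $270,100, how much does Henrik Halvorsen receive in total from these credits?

Disability Support Credit: 28% of the $27,100 excess over $243,000 is $7,588; credit = $7,825 − $7,588 = $237.
Veteran's Credit: $270,100 is at or above $265,000, so the credit is $0.
Energy Efficiency Rebate: $270,100 is at or above $128,400, so the credit is $0.
Total: $237 + $0 + $0 = $237.

$237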